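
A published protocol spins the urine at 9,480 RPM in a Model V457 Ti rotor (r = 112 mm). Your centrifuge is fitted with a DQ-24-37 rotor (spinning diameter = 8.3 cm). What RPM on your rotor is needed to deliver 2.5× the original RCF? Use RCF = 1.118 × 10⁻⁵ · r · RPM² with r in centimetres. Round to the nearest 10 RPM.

24620 RPM

Original rotor: r = 112 mm = 11.2 cm
RCF_original = 1.118 × 10⁻⁵ × 11.2 × (9480)² = 1.118 × 10⁻⁵ × 11.2 × 89,870,400 ≈ 11,253.2 × g
Target RCF = 2.5 × 11,253.2 ≈ 28,133 × g
Your rotor: r = 8.3 / 2 = 4.15 cm
28,133 = 1.118 × 10⁻⁵ × 4.15 × N²
N² = 28,133 / (4.6397 × 10⁻⁵) = 606,353,859
N ≈ √606,353,859 ≈ 24,624.3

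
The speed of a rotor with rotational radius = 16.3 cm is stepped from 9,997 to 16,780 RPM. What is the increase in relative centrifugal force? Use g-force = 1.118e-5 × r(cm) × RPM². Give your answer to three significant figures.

RCF₁ = 1.118 × 10⁻⁵ × 16.3 × (9997)² = 1.118 × 10⁻⁵ × 16.3 × 99,940,009 ≈ 18,212.5 × g
RCF₂ = 1.118 × 10⁻⁵ × 16.3 × (16780)² = 1.118 × 10⁻⁵ × 16.3 × 281,568,400 ≈ 51,311.3 × g
Increase = 51,311.3 − 18,212.5 = 33,098.8

33100 × g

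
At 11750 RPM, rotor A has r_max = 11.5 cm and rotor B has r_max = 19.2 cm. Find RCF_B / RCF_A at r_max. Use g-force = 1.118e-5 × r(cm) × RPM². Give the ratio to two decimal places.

At fixed N, RCF ∝ r, so RCF_B/RCF_A = r_B/r_A = 19.2 / 11.5 = 1.6696.

1.67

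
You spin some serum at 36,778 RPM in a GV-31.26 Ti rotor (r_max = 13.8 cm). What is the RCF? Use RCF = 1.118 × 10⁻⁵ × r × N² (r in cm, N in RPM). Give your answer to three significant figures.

RCF = 1.118 × 10⁻⁵ × r × N²
RCF = 1.118 × 10⁻⁵ × 13.8 × (36778)² = 1.118 × 10⁻⁵ × 13.8 × 1,352,621,284 ≈ 208,687.8 × g

RCF ≈ 209000 g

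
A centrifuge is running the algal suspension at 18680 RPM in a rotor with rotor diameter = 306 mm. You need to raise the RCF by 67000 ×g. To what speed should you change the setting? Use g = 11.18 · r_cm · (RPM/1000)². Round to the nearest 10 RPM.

≈ 27210 RPM

r = 306 mm / 2 = 153 mm = 15.3 cm
Current RCF = 11.18 × 15.3 × (18.68)² = 11.18 × 15.3 × 348.9424 ≈ 59,688 × g
Target RCF = 59,688 + 67,000 = 126,688 × g
(N/1000)² = 126,688 / 171.054 = 740.6316
N = 1000 × √740.6316 ≈ 27,214.5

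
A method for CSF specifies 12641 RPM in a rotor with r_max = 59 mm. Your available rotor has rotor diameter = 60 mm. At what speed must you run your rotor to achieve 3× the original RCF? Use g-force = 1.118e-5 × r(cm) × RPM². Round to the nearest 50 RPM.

≈ 30700 RPM

Original rotor: r = 59 mm = 5.9 cm
RCF = 1.118 × 10⁻⁵ × r × N²
RCF_original = 1.118 × 10⁻⁵ × 5.9 × (12641)² = 1.118 × 10⁻⁵ × 5.9 × 159,794,881 ≈ 10,540.4 × g
Target RCF = 3 × 10,540.4 ≈ 31,621.2 × g
Your rotor: r = 60 mm / 2 = 30 mm = 3 cm
31,621.2 = 1.118 × 10⁻⁵ × 3 × N²
N² = 31,621.2 / (3.354 × 10⁻⁵) = 942,790,698
N ≈ √942,790,698 ≈ 30,704.9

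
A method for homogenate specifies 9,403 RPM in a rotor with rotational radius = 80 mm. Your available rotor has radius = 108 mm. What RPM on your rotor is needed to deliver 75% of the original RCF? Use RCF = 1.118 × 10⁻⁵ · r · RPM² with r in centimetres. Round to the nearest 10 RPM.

≈ 7010 RPM

Original rotor: r = 80 mm = 8.0 cm
RCF = 1.118 × 10⁻⁵ × r × N²
RCF_original = 1.118 × 10⁻⁵ × 8 × (9403)² = 1.118 × 10⁻⁵ × 8 × 88,416,409 ≈ 7,908 × g
Target RCF = 0.75 × 7,908 ≈ 5,931 × g
Your rotor: r = 108 mm = 10.8 cm
5,931 = 1.118 × 10⁻⁵ × 10.8 × N²
N² = 5,931 / (12.0744 × 10⁻⁵) = 49,120,453
N ≈ √49,120,453 ≈ 7,008.6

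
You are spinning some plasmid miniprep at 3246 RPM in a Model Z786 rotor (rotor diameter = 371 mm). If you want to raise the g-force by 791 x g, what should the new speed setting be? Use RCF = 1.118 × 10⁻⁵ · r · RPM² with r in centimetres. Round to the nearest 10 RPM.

3790 RPM

r = 371 mm / 2 = 185.5 mm = 18.55 cm
Current RCF = 1.118 × 10⁻⁵ × 18.55 × (3246)² = 1.118 × 10⁻⁵ × 18.55 × 10,536,516 ≈ 2,185.2 × g
Target RCF = 2,185.2 + 791 = 2,976.2 × g
N² = 2,976.2 / (20.7389 × 10⁻⁵) = 14,350,809
N ≈ √14,350,809 ≈ 3,788.2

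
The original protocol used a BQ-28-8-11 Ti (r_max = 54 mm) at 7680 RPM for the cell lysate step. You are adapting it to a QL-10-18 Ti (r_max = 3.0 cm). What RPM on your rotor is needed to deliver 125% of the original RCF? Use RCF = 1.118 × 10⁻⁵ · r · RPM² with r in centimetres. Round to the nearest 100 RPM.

≈ 11500 RPM

Original rotor: r = 54 mm = 5.4 cm
RCF_original = 1.118 × 10⁻⁵ × 5.4 × (7680)² = 1.118 × 10⁻⁵ × 5.4 × 58,982,400 ≈ 3,560.9 × g
Target RCF = 1.25 × 3,560.9 ≈ 4,451.1 × g
4,451.1 = 1.118 × 10⁻⁵ × 3 × N²
N² = 4,451.1 / (3.354 × 10⁻⁵) = 132,710,197
N ≈ √132,710,197 ≈ 11,520.0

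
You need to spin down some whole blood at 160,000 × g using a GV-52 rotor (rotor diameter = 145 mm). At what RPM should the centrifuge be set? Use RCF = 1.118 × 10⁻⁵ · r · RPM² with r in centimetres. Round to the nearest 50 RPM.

44450 RPM

r = 145 mm / 2 = 72.5 mm = 7.25 cm
160,000 = 1.118 × 10⁻⁵ × 7.25 × N²
N² = 160,000 / (8.1055 × 10⁻⁵) = 1,973,968,293
N ≈ √1,973,968,293 ≈ 44,429.4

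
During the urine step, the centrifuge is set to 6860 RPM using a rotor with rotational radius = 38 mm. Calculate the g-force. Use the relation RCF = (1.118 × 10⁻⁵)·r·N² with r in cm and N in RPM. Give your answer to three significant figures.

r = 38 mm = 3.8 cm
RCF = 1.118 × 10⁻⁵ × r × N²
RCF = 1.118 × 10⁻⁵ × 3.8 × (6860)² = 1.118 × 10⁻⁵ × 3.8 × 47,059,600 ≈ 1,999.3 × g

≈ 2000 g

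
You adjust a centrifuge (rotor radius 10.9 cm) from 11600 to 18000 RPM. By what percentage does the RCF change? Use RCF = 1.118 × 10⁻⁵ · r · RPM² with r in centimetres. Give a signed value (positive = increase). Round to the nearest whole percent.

RCF ∝ N², so the ratio is (18000/11600)² = (1.551724)² = 2.4078.
Change = 2.4078 − 1 = +1.4078 → +140.8%.

+141%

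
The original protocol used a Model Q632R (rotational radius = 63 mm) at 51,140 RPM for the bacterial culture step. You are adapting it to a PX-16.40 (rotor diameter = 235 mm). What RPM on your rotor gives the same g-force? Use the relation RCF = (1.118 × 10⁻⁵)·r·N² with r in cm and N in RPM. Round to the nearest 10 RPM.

Original rotor: r = 63 mm = 6.3 cm
RCF = 1.118 × 10⁻⁵ × r × N²
RCF_original = 1.118 × 10⁻⁵ × 6.3 × (51140)² = 1.118 × 10⁻⁵ × 6.3 × 2,615,299,600 ≈ 184,206 × g
Your rotor: r = 235 mm / 2 = 117.5 mm = 11.75 cm
184,206 = 1.118 × 10⁻⁵ × 11.75 × N²
N² = 184,206 / (13.1365 × 10⁻⁵) = 1,402,245,651
N ≈ √1,402,245,651 ≈ 37,446.6

≈ 37450 RPM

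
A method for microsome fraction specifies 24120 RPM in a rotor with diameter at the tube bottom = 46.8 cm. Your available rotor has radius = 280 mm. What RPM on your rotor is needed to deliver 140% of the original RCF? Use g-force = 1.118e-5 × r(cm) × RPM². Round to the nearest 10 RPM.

26090 RPM

Original rotor: r = 46.8 / 2 = 23.4 cm
RCF = 1.118 × 10⁻⁵ × r × N²
RCF_original = 1.118 × 10⁻⁵ × 23.4 × (24120)² = 1.118 × 10⁻⁵ × 23.4 × 581,774,400 ≈ 152,199.2 × g
Target RCF = 1.4 × 152,199.2 ≈ 213,078.9 × g
Your rotor: r = 280 mm = 28.0 cm
213,078.9 = 1.118 × 10⁻⁵ × 28 × N²
N² = 213,078.9 / (31.304 × 10⁻⁵) = 680,676,271
N ≈ √680,676,271 ≈ 26,089.8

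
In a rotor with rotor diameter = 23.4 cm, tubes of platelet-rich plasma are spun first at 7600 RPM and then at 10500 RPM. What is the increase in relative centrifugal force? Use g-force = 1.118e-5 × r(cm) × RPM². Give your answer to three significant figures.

6870 ×g

r = 23.4 / 2 = 11.7 cm
RCF₁ = 1.118 × 10⁻⁵ × 11.7 × (7600)² = 1.118 × 10⁻⁵ × 11.7 × 57,760,000 ≈ 7,555.4 × g
RCF₂ = 1.118 × 10⁻⁵ × 11.7 × (10500)² = 1.118 × 10⁻⁵ × 11.7 × 110,250,000 ≈ 14,421.4 × g
Increase = 14,421.4 − 7,555.4 = 6,866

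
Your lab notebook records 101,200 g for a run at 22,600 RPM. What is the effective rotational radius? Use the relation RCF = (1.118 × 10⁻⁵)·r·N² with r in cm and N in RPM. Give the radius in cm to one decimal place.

r ≈ 17.7 cm

RCF = 1.118 × 10⁻⁵ × r × N²
101200 = 1.118 × 10⁻⁵ × r × (22600)²
r = 101200 / (1.118 × 10⁻⁵ × 510,760,000) = 101200 / 5710.297 ≈ 17.722 cm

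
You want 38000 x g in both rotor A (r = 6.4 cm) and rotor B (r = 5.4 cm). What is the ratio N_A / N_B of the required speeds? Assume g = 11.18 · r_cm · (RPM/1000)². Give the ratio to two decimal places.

0.92

At fixed RCF, N ∝ 1/√r, so N_A/N_B = √(r_B/r_A) = √(5.4/6.4) = √0.843750 = 0.9186.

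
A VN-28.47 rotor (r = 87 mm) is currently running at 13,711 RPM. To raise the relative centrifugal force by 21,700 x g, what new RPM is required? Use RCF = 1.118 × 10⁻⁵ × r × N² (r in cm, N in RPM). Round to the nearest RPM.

≈ 20275 RPM

r = 87 mm = 8.7 cm
Current RCF = 1.118 × 10⁻⁵ × 8.7 × (13711)² = 1.118 × 10⁻⁵ × 8.7 × 187,991,521 ≈ 18,285.2 × g
Target RCF = 18,285.2 + 21,700 = 39,985.2 × g
N² = 39,985.2 / (9.7266 × 10⁻⁵) = 411,091,234
N ≈ √411,091,234 ≈ 20,275.4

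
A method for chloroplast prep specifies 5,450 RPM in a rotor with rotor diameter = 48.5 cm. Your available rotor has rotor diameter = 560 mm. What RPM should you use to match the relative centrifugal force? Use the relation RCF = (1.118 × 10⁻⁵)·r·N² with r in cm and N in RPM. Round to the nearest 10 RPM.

Original rotor: r = 48.5 / 2 = 24.25 cm
RCF = 1.118 × 10⁻⁵ × r × N²
RCF_original = 1.118 × 10⁻⁵ × 24.25 × (5450)² = 1.118 × 10⁻⁵ × 24.25 × 29,702,500 ≈ 8,052.8 × g
Your rotor: r = 560 mm / 2 = 280 mm = 28 cm
8,052.8 = 1.118 × 10⁻⁵ × 28 × N²
N² = 8,052.8 / (31.304 × 10⁻⁵) = 25,724,508
N ≈ √25,724,508 ≈ 5,071.9

5070 RPM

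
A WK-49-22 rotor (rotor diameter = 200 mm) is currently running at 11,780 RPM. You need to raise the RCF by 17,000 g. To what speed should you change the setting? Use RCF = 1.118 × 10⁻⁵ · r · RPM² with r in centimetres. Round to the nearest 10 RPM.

N₂ ≈ 17050 RPM

r = 200 mm / 2 = 100 mm = 10 cm
Current RCF = 1.118 × 10⁻⁵ × 10 × (11780)² = 1.118 × 10⁻⁵ × 10 × 138,768,400 ≈ 15,514.3 × g
Target RCF = 15,514.3 + 17,000 = 32,514.3 × g
N² = 32,514.3 / (11.18 × 10⁻⁵) = 290,825,581
N ≈ √290,825,581 ≈ 17,053.6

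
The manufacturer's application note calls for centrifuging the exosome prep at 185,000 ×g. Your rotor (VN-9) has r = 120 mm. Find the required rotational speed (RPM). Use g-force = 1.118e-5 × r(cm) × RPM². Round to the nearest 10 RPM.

r = 120 mm = 12.0 cm
185,000 = 1.118 × 10⁻⁵ × 12 × N²
N² = 185,000 / (13.416 × 10⁻⁵) = 1,378,950,507
N ≈ √1,378,950,507 ≈ 37,134.2

≈ 37130 RPM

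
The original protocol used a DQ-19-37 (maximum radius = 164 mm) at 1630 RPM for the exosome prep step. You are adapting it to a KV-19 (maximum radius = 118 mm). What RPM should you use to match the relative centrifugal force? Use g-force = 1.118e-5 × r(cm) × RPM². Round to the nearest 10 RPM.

≈ 1920 RPM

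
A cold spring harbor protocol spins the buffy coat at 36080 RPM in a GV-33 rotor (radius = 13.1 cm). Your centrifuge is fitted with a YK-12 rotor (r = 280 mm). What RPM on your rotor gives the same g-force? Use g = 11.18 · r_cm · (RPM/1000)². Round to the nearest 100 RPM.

≈ 24700 RPM

RCF_original = 11.18 × 13.1 × (36.08)² = 11.18 × 13.1 × 1,301.7664 ≈ 190,654.1 × g
Your rotor: r = 280 mm = 28.0 cm
190,654.1 = 11.18 × 28 × (N/1000)²
(N/1000)² = 190,654.1 / 313.04 = 609.0407
N = 1000 × √609.0407 ≈ 24,678.7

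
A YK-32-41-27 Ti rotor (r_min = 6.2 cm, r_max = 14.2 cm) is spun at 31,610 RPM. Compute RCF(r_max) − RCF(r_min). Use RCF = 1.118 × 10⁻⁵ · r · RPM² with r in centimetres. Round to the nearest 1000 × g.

89000 × g

RCF_max = 1.118 × 10⁻⁵ × 14.2 × (31610)² = 1.118 × 10⁻⁵ × 14.2 × 999,192,100 ≈ 158,627.7 × g
RCF_min = 1.118 × 10⁻⁵ × 6.2 × (31610)² = 1.118 × 10⁻⁵ × 6.2 × 999,192,100 ≈ 69,260 × g
ΔRCF = 158,627.7 − 69,260 = 89,367.7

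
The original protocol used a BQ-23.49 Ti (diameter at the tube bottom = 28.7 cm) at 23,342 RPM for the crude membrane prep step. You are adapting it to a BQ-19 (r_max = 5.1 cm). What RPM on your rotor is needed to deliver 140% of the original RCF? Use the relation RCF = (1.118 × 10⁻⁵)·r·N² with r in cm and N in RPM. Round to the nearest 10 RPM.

Original rotor: r = 28.7 / 2 = 14.35 cm
RCF = 1.118 × 10⁻⁵ × r × N²
RCF_original = 1.118 × 10⁻⁵ × 14.35 × (23342)² = 1.118 × 10⁻⁵ × 14.35 × 544,848,964 ≈ 87,411.8 × g
Target RCF = 1.4 × 87,411.8 ≈ 122,376.5 × g
122,376.5 = 1.118 × 10⁻⁵ × 5.1 × N²
N² = 122,376.5 / (5.7018 × 10⁻⁵) = 2,146,278,368
N ≈ √2,146,278,368 ≈ 46,327.9

≈ 46330 RPM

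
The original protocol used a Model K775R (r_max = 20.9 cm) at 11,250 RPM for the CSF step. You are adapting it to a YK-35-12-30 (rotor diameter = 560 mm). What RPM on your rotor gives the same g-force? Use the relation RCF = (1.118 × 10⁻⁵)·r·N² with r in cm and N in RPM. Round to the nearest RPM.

9720 RPM

RCF = 1.118 × 10⁻⁵ × r × N²
RCF_original = 1.118 × 10⁻⁵ × 20.9 × (11250)² = 1.118 × 10⁻⁵ × 20.9 × 126,562,500 ≈ 29,572.8 × g
Your rotor: r = 560 mm / 2 = 280 mm = 28 cm
29,572.8 = 1.118 × 10⁻⁵ × 28 × N²
N² = 29,572.8 / (31.304 × 10⁻⁵) = 94,469,716
N ≈ √94,469,716 ≈ 9,719.6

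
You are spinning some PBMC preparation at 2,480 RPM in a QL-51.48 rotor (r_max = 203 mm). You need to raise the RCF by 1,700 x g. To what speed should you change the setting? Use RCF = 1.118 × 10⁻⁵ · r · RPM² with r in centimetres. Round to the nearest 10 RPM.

≈ 3690 RPM

r = 203 mm = 20.3 cm
Current RCF = 1.118 × 10⁻⁵ × 20.3 × (2480)² = 1.118 × 10⁻⁵ × 20.3 × 6,150,400 ≈ 1,395.9 × g
Target RCF = 1,395.9 + 1,700 = 3,095.9 × g
N² = 3,095.9 / (22.6954 × 10⁻⁵) = 13,641,090
N ≈ √13,641,090 ≈ 3,693.4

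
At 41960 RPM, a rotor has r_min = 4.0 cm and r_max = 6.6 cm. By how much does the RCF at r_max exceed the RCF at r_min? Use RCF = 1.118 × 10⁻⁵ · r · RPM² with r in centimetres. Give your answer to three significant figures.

ΔRCF = 1.118 × 10⁻⁵ × (r_max − r_min) × N² = 1.118 × 10⁻⁵ × 2.6 × 1,760,641,600 ≈ 51,178.3

ΔRCF ≈ 51200 g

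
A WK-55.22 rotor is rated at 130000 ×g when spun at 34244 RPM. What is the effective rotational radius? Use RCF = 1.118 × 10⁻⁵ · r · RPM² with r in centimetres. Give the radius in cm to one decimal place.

RCF = 1.118 × 10⁻⁵ × r × N²
130000 = 1.118 × 10⁻⁵ × r × (34244)²
r = 130000 / (1.118 × 10⁻⁵ × 1,172,651,536) = 130000 / 13110.24 ≈ 9.916 cm

9.9 cm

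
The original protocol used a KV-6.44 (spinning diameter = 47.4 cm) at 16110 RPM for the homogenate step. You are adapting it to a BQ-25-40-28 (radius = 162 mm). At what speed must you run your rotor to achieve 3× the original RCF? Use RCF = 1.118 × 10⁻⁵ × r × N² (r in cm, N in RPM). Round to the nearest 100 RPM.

≈ 33700 RPM

Original rotor: r = 47.4 / 2 = 23.7 cm
RCF_original = 1.118 × 10⁻⁵ × 23.7 × (16110)² = 1.118 × 10⁻⁵ × 23.7 × 259,532,100 ≈ 68,767.2 × g
Target RCF = 3 × 68,767.2 ≈ 206,301.6 × g
Your rotor: r = 162 mm = 16.2 cm
206,301.6 = 1.118 × 10⁻⁵ × 16.2 × N²
N² = 206,301.6 / (18.1116 × 10⁻⁵) = 1,139,057,841
N ≈ √1,139,057,841 ≈ 33,749.9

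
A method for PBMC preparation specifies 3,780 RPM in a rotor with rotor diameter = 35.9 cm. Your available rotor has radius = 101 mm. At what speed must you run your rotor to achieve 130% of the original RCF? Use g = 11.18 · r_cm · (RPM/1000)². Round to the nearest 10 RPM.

5750 RPM

Original rotor: r = 35.9 / 2 = 17.95 cm
RCF = 11.18 × r × (N/1000)²
RCF_original = 11.18 × 17.95 × (3.78)² = 11.18 × 17.95 × 14.2884 ≈ 2,867.4 × g
Target RCF = 1.3 × 2,867.4 ≈ 3,727.6 × g
Your rotor: r = 101 mm = 10.1 cm
3,727.6 = 11.18 × 10.1 × (N/1000)²
(N/1000)² = 3,727.6 / 112.918 = 33.01157
N = 1000 × √33.01157 ≈ 5,745.6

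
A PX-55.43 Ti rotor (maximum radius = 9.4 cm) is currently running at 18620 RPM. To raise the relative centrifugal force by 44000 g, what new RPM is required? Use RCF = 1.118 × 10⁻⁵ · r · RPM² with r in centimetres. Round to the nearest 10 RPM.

27670 RPM

Current RCF = 1.118 × 10⁻⁵ × 9.4 × (18620)² = 1.118 × 10⁻⁵ × 9.4 × 346,704,400 ≈ 36,435.9 × g
Target RCF = 36,435.9 + 44,000 = 80,435.9 × g
N² = 80,435.9 / (10.5092 × 10⁻⁵) = 765,385,567
N ≈ √765,385,567 ≈ 27,665.6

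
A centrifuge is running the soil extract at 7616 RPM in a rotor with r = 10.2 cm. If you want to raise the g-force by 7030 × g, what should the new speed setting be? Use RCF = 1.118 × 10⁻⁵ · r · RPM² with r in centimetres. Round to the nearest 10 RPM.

Current RCF = 1.118 × 10⁻⁵ × 10.2 × (7616)² = 1.118 × 10⁻⁵ × 10.2 × 58,003,456 ≈ 6,614.5 × g
Target RCF = 6,614.5 + 7,030 = 13,644.5 × g
N² = 13,644.5 / (11.4036 × 10⁻⁵) = 119,650,812
N ≈ √119,650,812 ≈ 10,938.5

≈ 10940 RPM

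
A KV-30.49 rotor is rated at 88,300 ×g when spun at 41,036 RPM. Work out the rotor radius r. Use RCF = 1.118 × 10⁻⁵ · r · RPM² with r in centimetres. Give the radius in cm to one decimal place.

4.7 cm

88300 = 1.118 × 10⁻⁵ × r × (41036)²
r = 88300 / (1.118 × 10⁻⁵ × 1,683,953,296) = 88300 / 18826.6 ≈ 4.690 cm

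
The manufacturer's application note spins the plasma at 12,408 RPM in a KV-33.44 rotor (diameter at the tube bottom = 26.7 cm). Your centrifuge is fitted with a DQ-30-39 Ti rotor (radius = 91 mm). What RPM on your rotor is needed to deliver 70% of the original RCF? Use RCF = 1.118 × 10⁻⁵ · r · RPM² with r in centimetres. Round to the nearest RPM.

12574 RPM

Original rotor: r = 26.7 / 2 = 13.35 cm
RCF_original = 1.118 × 10⁻⁵ × 13.35 × (12408)² = 1.118 × 10⁻⁵ × 13.35 × 153,958,464 ≈ 22,978.8 × g
Target RCF = 0.7 × 22,978.8 ≈ 16,085.2 × g
Your rotor: r = 91 mm = 9.1 cm
16,085.2 = 1.118 × 10⁻⁵ × 9.1 × N²
N² = 16,085.2 / (10.1738 × 10⁻⁵) = 158,104,150
N ≈ √158,104,150 ≈ 12,573.9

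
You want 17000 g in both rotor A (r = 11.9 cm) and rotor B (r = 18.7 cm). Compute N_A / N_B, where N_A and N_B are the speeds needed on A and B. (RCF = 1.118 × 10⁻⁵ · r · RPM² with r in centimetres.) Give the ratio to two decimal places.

1.25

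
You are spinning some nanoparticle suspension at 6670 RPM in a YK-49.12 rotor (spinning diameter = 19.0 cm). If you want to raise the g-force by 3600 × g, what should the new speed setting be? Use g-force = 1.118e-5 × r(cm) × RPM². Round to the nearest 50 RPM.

8850 RPM

r = 19.0 / 2 = 9.5 cm
Current RCF = 1.118 × 10⁻⁵ × 9.5 × (6670)² = 1.118 × 10⁻⁵ × 9.5 × 44,488,900 ≈ 4,725.2 × g
Target RCF = 4,725.2 + 3,600 = 8,325.2 × g
N² = 8,325.2 / (10.621 × 10⁻⁵) = 78,384,333
N ≈ √78,384,333 ≈ 8,853.5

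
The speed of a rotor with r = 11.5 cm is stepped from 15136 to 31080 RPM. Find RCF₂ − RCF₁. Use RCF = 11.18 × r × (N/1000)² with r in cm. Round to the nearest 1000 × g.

95000 x g

RCF₁ = 11.18 × 11.5 × (15.136)² = 11.18 × 11.5 × 229.098496 ≈ 29,455.2 × g
RCF₂ = 11.18 × 11.5 × (31.08)² = 11.18 × 11.5 × 965.9664 ≈ 124,194.3 × g
Increase = 124,194.3 − 29,455.2 = 94,739.1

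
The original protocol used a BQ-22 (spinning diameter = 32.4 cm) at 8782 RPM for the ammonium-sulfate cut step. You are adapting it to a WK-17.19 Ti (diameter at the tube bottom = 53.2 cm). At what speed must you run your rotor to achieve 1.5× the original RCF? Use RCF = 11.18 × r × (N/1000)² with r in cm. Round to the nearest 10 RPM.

≈ 8390 RPM

Original rotor: r = 32.4 / 2 = 16.2 cm
RCF_original = 11.18 × 16.2 × (8.782)² = 11.18 × 16.2 × 77.123524 ≈ 13,968.3 × g
Target RCF = 1.5 × 13,968.3 ≈ 20,952.4 × g
Your rotor: r = 53.2 / 2 = 26.6 cm
20,952.4 = 11.18 × 26.6 × (N/1000)²
(N/1000)² = 20,952.4 / 297.388 = 70.45476
N = 1000 × √70.45476 ≈ 8,393.7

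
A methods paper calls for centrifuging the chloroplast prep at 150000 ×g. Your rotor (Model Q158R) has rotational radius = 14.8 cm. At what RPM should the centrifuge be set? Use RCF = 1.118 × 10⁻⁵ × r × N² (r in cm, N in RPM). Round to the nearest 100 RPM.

150,000 = 1.118 × 10⁻⁵ × 14.8 × N²
N² = 150,000 / (16.5464 × 10⁻⁵) = 906,541,604
N ≈ √906,541,604 ≈ 30,108.8

N ≈ 30100 RPM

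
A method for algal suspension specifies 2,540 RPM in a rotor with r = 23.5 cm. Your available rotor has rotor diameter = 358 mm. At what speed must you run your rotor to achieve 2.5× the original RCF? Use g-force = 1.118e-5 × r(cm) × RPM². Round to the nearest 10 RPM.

RCF_original = 1.118 × 10⁻⁵ × 23.5 × (2540)² = 1.118 × 10⁻⁵ × 23.5 × 6,451,600 ≈ 1,695 × g
Target RCF = 2.5 × 1,695 ≈ 4,237.5 × g
Your rotor: r = 358 mm / 2 = 179 mm = 17.9 cm
4,237.5 = 1.118 × 10⁻⁵ × 17.9 × N²
N² = 4,237.5 / (20.0122 × 10⁻⁵) = 21,174,584
N ≈ √21,174,584 ≈ 4,601.6

4600 RPM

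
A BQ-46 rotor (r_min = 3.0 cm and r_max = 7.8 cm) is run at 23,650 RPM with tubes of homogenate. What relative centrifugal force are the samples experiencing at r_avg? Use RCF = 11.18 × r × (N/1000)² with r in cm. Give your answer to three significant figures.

r_avg = (3.0 + 7.8) / 2 = 5.4 cm
RCF = 11.18 × r × (N/1000)²
RCF = 11.18 × 5.4 × (23.65)² = 11.18 × 5.4 × 559.3225 ≈ 33,767.4 × g

≈ 33800 × g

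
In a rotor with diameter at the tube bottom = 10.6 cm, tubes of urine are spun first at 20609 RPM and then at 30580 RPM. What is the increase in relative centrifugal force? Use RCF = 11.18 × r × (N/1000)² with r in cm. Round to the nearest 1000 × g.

r = 10.6 / 2 = 5.3 cm
RCF₁ = 11.18 × 5.3 × (20.609)² = 11.18 × 5.3 × 424.730881 ≈ 25,167 × g
RCF₂ = 11.18 × 5.3 × (30.58)² = 11.18 × 5.3 × 935.1364 ≈ 55,410.6 × g
Increase = 55,410.6 − 25,167 = 30,243.6

≈ 30000 ×g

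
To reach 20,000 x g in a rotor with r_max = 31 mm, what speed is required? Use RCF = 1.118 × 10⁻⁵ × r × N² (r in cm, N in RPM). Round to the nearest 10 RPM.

24020 RPM

r = 31 mm = 3.1 cm
20,000 = 1.118 × 10⁻⁵ × 3.1 × N²
N² = 20,000 / (3.4658 × 10⁻⁵) = 577,067,344
N ≈ √577,067,344 ≈ 24,022.2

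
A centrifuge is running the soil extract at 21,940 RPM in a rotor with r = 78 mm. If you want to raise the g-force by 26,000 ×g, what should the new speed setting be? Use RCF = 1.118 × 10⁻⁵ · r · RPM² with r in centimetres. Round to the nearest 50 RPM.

r = 78 mm = 7.8 cm
Current RCF = 1.118 × 10⁻⁵ × 7.8 × (21940)² = 1.118 × 10⁻⁵ × 7.8 × 481,363,600 ≈ 41,976.8 × g
Target RCF = 41,976.8 + 26,000 = 67,976.8 × g
N² = 67,976.8 / (8.7204 × 10⁻⁵) = 779,514,701
N ≈ √779,514,701 ≈ 27,919.8

≈ 27900 RPM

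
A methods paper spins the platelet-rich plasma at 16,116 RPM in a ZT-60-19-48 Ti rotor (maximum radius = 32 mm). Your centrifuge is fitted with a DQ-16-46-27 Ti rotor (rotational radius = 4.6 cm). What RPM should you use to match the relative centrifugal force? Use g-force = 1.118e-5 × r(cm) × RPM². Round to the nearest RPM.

13442 RPM

Original rotor: r = 32 mm = 3.2 cm
RCF_original = 1.118 × 10⁻⁵ × 3.2 × (16116)² = 1.118 × 10⁻⁵ × 3.2 × 259,725,456 ≈ 9,291.9 × g
9,291.9 = 1.118 × 10⁻⁵ × 4.6 × N²
N² = 9,291.9 / (5.1428 × 10⁻⁵) = 180,677,841
N ≈ √180,677,841 ≈ 13,441.6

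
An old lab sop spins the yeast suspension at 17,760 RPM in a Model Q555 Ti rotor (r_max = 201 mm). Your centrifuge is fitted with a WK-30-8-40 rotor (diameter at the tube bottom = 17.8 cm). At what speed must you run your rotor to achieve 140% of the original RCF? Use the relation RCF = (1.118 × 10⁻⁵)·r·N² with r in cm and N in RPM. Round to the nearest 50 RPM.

≈ 31600 RPM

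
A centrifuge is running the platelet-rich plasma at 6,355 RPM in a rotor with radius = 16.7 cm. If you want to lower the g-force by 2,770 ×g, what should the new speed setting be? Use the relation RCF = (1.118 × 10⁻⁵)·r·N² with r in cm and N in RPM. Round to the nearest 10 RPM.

Current RCF = 1.118 × 10⁻⁵ × 16.7 × (6355)² = 1.118 × 10⁻⁵ × 16.7 × 40,386,025 ≈ 7,540.3 × g
Target RCF = 7,540.3 − 2,770 = 4,770.3 × g
N² = 4,770.3 / (18.6706 × 10⁻⁵) = 25,549,795
N ≈ √25,549,795 ≈ 5,054.7

≈ 5050 RPM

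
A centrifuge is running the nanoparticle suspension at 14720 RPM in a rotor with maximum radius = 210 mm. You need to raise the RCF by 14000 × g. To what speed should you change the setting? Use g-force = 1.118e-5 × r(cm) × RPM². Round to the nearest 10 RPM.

r = 210 mm = 21.0 cm
Current RCF = 1.118 × 10⁻⁵ × 21 × (14720)² = 1.118 × 10⁻⁵ × 21 × 216,678,400 ≈ 50,871.8 × g
Target RCF = 50,871.8 + 14,000 = 64,871.8 × g
N² = 64,871.8 / (23.478 × 10⁻⁵) = 276,308,885
N ≈ √276,308,885 ≈ 16,622.5

≈ 16620 RPM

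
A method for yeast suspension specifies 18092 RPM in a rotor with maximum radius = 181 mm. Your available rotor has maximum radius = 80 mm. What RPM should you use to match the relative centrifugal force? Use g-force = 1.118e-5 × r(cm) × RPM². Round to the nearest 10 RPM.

Original rotor: r = 181 mm = 18.1 cm
RCF = 1.118 × 10⁻⁵ × r × N²
RCF_original = 1.118 × 10⁻⁵ × 18.1 × (18092)² = 1.118 × 10⁻⁵ × 18.1 × 327,320,464 ≈ 66,235.9 × g
Your rotor: r = 80 mm = 8.0 cm
66,235.9 = 1.118 × 10⁻⁵ × 8 × N²
N² = 66,235.9 / (8.944 × 10⁻⁵) = 740,562,388
N ≈ √740,562,388 ≈ 27,213.3

27210 RPM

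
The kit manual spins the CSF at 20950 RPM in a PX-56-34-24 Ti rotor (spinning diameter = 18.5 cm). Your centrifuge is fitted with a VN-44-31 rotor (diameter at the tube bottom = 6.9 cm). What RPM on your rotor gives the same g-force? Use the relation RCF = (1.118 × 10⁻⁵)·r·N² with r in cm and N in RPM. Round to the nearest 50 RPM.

34300 RPM

Original rotor: r = 18.5 / 2 = 9.25 cm
RCF_original = 1.118 × 10⁻⁵ × 9.25 × (20950)² = 1.118 × 10⁻⁵ × 9.25 × 438,902,500 ≈ 45,389.1 × g
Your rotor: r = 6.9 / 2 = 3.45 cm
45,389.1 = 1.118 × 10⁻⁵ × 3.45 × N²
N² = 45,389.1 / (3.8571 × 10⁻⁵) = 1,176,767,520
N ≈ √1,176,767,520 ≈ 34,304.0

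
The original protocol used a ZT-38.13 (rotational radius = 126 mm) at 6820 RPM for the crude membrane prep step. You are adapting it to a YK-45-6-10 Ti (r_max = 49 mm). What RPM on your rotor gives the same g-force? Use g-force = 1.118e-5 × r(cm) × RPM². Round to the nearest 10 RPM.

Original rotor: r = 126 mm = 12.6 cm
RCF_original = 1.118 × 10⁻⁵ × 12.6 × (6820)² = 1.118 × 10⁻⁵ × 12.6 × 46,512,400 ≈ 6,552.1 × g
Your rotor: r = 49 mm = 4.9 cm
6,552.1 = 1.118 × 10⁻⁵ × 4.9 × N²
N² = 6,552.1 / (5.4782 × 10⁻⁵) = 119,603,154
N ≈ √119,603,154 ≈ 10,936.3

10940 RPM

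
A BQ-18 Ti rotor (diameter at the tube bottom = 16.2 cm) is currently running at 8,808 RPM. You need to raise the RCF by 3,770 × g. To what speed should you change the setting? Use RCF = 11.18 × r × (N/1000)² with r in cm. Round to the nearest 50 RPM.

10900 RPM

r = 16.2 / 2 = 8.1 cm
Current RCF = 11.18 × 8.1 × (8.808)² = 11.18 × 8.1 × 77.580864 ≈ 7,025.6 × g
Target RCF = 7,025.6 + 3,770 = 10,795.6 × g
(N/1000)² = 10,795.6 / 90.558 = 119.212
N = 1000 × √119.212 ≈ 10,918.4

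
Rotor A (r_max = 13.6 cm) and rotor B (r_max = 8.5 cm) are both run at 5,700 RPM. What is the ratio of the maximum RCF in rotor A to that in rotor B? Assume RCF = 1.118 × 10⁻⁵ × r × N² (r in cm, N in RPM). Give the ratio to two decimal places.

1.60

At fixed N, RCF ∝ r, so RCF_A/RCF_B = r_A/r_B = 13.6 / 8.5 = 1.6000.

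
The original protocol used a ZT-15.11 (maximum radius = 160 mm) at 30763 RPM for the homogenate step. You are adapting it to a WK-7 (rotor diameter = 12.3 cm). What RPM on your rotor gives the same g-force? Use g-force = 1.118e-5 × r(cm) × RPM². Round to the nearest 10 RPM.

Original rotor: r = 160 mm = 16.0 cm
RCF_original = 1.118 × 10⁻⁵ × 16 × (30763)² = 1.118 × 10⁻⁵ × 16 × 946,362,169 ≈ 169,285.3 × g
Your rotor: r = 12.3 / 2 = 6.15 cm
169,285.3 = 1.118 × 10⁻⁵ × 6.15 × N²
N² = 169,285.3 / (6.8757 × 10⁻⁵) = 2,462,080,952
N ≈ √2,462,080,952 ≈ 49,619.4

≈ 49620 RPM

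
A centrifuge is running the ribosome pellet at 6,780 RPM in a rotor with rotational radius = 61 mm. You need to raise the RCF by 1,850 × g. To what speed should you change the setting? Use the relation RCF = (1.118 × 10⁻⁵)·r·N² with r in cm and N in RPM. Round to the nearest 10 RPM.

r = 61 mm = 6.1 cm
Current RCF = 1.118 × 10⁻⁵ × 6.1 × (6780)² = 1.118 × 10⁻⁵ × 6.1 × 45,968,400 ≈ 3,135 × g
Target RCF = 3,135 + 1,850 = 4,985 × g
N² = 4,985 / (6.8198 × 10⁻⁵) = 73,095,985
N ≈ √73,095,985 ≈ 8,549.6

N₂ ≈ 8550 RPM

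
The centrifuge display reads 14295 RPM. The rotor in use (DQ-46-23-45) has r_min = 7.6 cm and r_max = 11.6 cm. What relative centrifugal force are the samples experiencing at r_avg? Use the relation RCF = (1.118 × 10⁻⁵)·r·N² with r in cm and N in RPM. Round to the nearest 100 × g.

21900 ×g

r_avg = (7.6 + 11.6) / 2 = 9.6 cm
RCF = 1.118 × 10⁻⁵ × 9.6 × (14295)² = 1.118 × 10⁻⁵ × 9.6 × 204,347,025 ≈ 21,932.2 × g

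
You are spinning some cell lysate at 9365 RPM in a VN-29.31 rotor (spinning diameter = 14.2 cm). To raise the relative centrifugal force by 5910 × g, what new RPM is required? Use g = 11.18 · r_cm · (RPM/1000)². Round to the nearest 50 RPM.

r = 14.2 / 2 = 7.1 cm
Current RCF = 11.18 × 7.1 × (9.365)² = 11.18 × 7.1 × 87.703225 ≈ 6,961.7 × g
Target RCF = 6,961.7 + 5,910 = 12,871.7 × g
(N/1000)² = 12,871.7 / 79.378 = 162.157
N = 1000 × √162.157 ≈ 12,734.1

12750 RPM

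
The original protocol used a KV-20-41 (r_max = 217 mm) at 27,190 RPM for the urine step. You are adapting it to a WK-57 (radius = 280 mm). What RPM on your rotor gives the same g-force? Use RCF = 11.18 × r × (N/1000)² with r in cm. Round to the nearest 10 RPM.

Original rotor: r = 217 mm = 21.7 cm
RCF = 11.18 × r × (N/1000)²
RCF_original = 11.18 × 21.7 × (27.19)² = 11.18 × 21.7 × 739.2961 ≈ 179,357.7 × g
Your rotor: r = 280 mm = 28.0 cm
179,357.7 = 11.18 × 28 × (N/1000)²
(N/1000)² = 179,357.7 / 313.04 = 572.9546
N = 1000 × √572.9546 ≈ 23,936.5

≈ 23940 RPM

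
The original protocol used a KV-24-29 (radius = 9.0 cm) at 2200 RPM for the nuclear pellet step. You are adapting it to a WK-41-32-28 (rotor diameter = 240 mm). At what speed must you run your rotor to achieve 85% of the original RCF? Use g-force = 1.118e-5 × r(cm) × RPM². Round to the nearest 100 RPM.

≈ 1800 RPM

RCF_original = 1.118 × 10⁻⁵ × 9 × (2200)² = 1.118 × 10⁻⁵ × 9 × 4,840,000 ≈ 487 × g
Target RCF = 0.85 × 487 ≈ 413.9 × g
Your rotor: r = 240 mm / 2 = 120 mm = 12 cm
413.9 = 1.118 × 10⁻⁵ × 12 × N²
N² = 413.9 / (13.416 × 10⁻⁵) = 3,085,122
N ≈ √3,085,122 ≈ 1,756.5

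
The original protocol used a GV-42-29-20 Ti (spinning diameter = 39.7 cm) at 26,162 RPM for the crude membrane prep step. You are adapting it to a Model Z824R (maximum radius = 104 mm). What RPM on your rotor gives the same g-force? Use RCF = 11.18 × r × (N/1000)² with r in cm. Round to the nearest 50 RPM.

Original rotor: r = 39.7 / 2 = 19.85 cm
RCF = 11.18 × r × (N/1000)²
RCF_original = 11.18 × 19.85 × (26.162)² = 11.18 × 19.85 × 684.450244 ≈ 151,895.3 × g
Your rotor: r = 104 mm = 10.4 cm
151,895.3 = 11.18 × 10.4 × (N/1000)²
(N/1000)² = 151,895.3 / 116.272 = 1306.379
N = 1000 × √1306.379 ≈ 36,143.9

≈ 36150 RPM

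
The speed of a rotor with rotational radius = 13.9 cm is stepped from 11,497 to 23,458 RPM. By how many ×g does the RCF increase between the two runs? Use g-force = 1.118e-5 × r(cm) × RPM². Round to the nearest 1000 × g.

65000 ×g

RCF₁ = 1.118 × 10⁻⁵ × 13.9 × (11497)² = 1.118 × 10⁻⁵ × 13.9 × 132,181,009 ≈ 20,541.2 × g
RCF₂ = 1.118 × 10⁻⁵ × 13.9 × (23458)² = 1.118 × 10⁻⁵ × 13.9 × 550,277,764 ≈ 85,514.3 × g
Increase = 85,514.3 − 20,541.2 = 64,973.1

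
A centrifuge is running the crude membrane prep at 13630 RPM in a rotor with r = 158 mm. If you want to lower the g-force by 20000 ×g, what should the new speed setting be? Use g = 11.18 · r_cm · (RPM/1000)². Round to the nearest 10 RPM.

8520 RPM

r = 158 mm = 15.8 cm
Current RCF = 11.18 × 15.8 × (13.63)² = 11.18 × 15.8 × 185.7769 ≈ 32,816.4 × g
Target RCF = 32,816.4 − 20,000 = 12,816.4 × g
(N/1000)² = 12,816.4 / 176.644 = 72.55497
N = 1000 × √72.55497 ≈ 8,517.9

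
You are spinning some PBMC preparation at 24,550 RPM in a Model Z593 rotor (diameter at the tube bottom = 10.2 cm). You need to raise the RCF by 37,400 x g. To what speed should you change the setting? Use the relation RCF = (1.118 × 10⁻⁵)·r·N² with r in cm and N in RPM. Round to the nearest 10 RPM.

r = 10.2 / 2 = 5.1 cm
Current RCF = 1.118 × 10⁻⁵ × 5.1 × (24550)² = 1.118 × 10⁻⁵ × 5.1 × 602,702,500 ≈ 34,364.9 × g
Target RCF = 34,364.9 + 37,400 = 71,764.9 × g
N² = 71,764.9 / (5.7018 × 10⁻⁵) = 1,258,635,869
N ≈ √1,258,635,869 ≈ 35,477.3

≈ 35480 RPM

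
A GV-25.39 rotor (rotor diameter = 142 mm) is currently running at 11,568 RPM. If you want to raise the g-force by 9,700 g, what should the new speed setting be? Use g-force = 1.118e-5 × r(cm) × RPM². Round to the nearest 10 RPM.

r = 142 mm / 2 = 71 mm = 7.1 cm
Current RCF = 1.118 × 10⁻⁵ × 7.1 × (11568)² = 1.118 × 10⁻⁵ × 7.1 × 133,818,624 ≈ 10,622.3 × g
Target RCF = 10,622.3 + 9,700 = 20,322.3 × g
N² = 20,322.3 / (7.9378 × 10⁻⁵) = 256,019,300
N ≈ √256,019,300 ≈ 16,000.6

≈ 16000 RPM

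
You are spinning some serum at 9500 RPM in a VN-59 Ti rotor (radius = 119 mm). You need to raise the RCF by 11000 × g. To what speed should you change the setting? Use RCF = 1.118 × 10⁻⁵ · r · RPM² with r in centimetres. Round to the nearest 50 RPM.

N₂ ≈ 13150 RPM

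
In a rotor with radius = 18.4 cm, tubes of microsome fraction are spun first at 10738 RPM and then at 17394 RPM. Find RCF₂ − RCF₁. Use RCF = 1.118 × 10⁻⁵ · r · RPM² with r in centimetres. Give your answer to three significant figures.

≈ 38500 x g

RCF₁ = 1.118 × 10⁻⁵ × 18.4 × (10738)² = 1.118 × 10⁻⁵ × 18.4 × 115,304,644 ≈ 23,719.5 × g
RCF₂ = 1.118 × 10⁻⁵ × 18.4 × (17394)² = 1.118 × 10⁻⁵ × 18.4 × 302,551,236 ≈ 62,238.4 × g
Increase = 62,238.4 − 23,719.5 = 38,518.9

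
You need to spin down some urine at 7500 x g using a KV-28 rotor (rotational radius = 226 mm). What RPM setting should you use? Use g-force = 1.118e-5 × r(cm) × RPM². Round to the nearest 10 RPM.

r = 226 mm = 22.6 cm
7,500 = 1.118 × 10⁻⁵ × 22.6 × N²
N² = 7,500 / (25.2668 × 10⁻⁵) = 29,683,221
N ≈ √29,683,221 ≈ 5,448.2

≈ 5450 RPM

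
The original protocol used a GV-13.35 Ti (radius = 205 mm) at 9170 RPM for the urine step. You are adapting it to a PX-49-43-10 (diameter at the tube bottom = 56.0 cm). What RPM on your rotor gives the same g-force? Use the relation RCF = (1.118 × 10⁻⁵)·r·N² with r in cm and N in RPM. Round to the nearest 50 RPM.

≈ 7850 RPM

Original rotor: r = 205 mm = 20.5 cm
RCF_original = 1.118 × 10⁻⁵ × 20.5 × (9170)² = 1.118 × 10⁻⁵ × 20.5 × 84,088,900 ≈ 19,272.3 × g
Your rotor: r = 56.0 / 2 = 28 cm
19,272.3 = 1.118 × 10⁻⁵ × 28 × N²
N² = 19,272.3 / (31.304 × 10⁻⁵) = 61,564,976
N ≈ √61,564,976 ≈ 7,846.3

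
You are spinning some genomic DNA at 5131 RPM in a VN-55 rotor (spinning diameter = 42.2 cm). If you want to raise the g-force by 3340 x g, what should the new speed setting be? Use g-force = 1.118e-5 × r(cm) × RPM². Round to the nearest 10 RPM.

r = 42.2 / 2 = 21.1 cm
Current RCF = 1.118 × 10⁻⁵ × 21.1 × (5131)² = 1.118 × 10⁻⁵ × 21.1 × 26,327,161 ≈ 6,210.5 × g
Target RCF = 6,210.5 + 3,340 = 9,550.5 × g
N² = 9,550.5 / (23.5898 × 10⁻⁵) = 40,485,718
N ≈ √40,485,718 ≈ 6,362.8

6360 RPM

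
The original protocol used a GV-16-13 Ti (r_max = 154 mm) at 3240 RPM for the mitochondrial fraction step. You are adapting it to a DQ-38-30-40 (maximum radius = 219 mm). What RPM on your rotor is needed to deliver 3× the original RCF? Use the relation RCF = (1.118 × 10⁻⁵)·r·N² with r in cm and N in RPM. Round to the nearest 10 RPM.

≈ 4710 RPM

Original rotor: r = 154 mm = 15.4 cm
RCF_original = 1.118 × 10⁻⁵ × 15.4 × (3240)² = 1.118 × 10⁻⁵ × 15.4 × 10,497,600 ≈ 1,807.4 × g
Target RCF = 3 × 1,807.4 ≈ 5,422.2 × g
Your rotor: r = 219 mm = 21.9 cm
5,422.2 = 1.118 × 10⁻⁵ × 21.9 × N²
N² = 5,422.2 / (24.4842 × 10⁻⁵) = 22,145,710
N ≈ √22,145,710 ≈ 4,705.9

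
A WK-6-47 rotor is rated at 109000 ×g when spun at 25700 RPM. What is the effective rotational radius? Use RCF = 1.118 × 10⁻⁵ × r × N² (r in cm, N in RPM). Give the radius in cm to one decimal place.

≈ 14.8 cm

RCF = 1.118 × 10⁻⁵ × r × N²
109000 = 1.118 × 10⁻⁵ × r × (25700)²
r = 109000 / (1.118 × 10⁻⁵ × 660,490,000) = 109000 / 7384.278 ≈ 14.761 cm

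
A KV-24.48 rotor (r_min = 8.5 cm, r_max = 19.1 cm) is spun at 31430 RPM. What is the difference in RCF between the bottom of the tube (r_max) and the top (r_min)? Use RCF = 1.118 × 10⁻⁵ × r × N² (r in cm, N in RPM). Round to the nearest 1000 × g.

RCF_max = 1.118 × 10⁻⁵ × 19.1 × (31430)² = 1.118 × 10⁻⁵ × 19.1 × 987,844,900 ≈ 210,942.4 × g
RCF_min = 1.118 × 10⁻⁵ × 8.5 × (31430)² = 1.118 × 10⁻⁵ × 8.5 × 987,844,900 ≈ 93,874.9 × g
ΔRCF = 210,942.4 − 93,874.9 = 117,067.5

117000 g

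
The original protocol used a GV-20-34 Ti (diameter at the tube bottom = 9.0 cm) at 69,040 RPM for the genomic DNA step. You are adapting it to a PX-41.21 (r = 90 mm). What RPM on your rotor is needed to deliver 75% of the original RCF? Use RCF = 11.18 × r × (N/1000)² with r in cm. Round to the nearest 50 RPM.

≈ 42300 RPM

Original rotor: r = 9.0 / 2 = 4.5 cm
RCF_original = 11.18 × 4.5 × (69.04)² = 11.18 × 4.5 × 4,766.5216 ≈ 239,803.7 × g
Target RCF = 0.75 × 239,803.7 ≈ 179,852.8 × g
Your rotor: r = 90 mm = 9.0 cm
179,852.8 = 11.18 × 9 × (N/1000)²
(N/1000)² = 179,852.8 / 100.62 = 1787.446
N = 1000 × √1787.446 ≈ 42,278.2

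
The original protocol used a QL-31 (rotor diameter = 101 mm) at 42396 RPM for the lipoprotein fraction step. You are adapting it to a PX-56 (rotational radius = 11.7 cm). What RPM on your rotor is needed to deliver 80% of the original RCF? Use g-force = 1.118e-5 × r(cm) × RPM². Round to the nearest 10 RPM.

Original rotor: r = 101 mm / 2 = 50.5 mm = 5.05 cm
RCF = 1.118 × 10⁻⁵ × r × N²
RCF_original = 1.118 × 10⁻⁵ × 5.05 × (42396)² = 1.118 × 10⁻⁵ × 5.05 × 1,797,420,816 ≈ 101,480.6 × g
Target RCF = 0.8 × 101,480.6 ≈ 81,184.5 × g
81,184.5 = 1.118 × 10⁻⁵ × 11.7 × N²
N² = 81,184.5 / (13.0806 × 10⁻⁵) = 620,648,135
N ≈ √620,648,135 ≈ 24,912.8

24910 RPM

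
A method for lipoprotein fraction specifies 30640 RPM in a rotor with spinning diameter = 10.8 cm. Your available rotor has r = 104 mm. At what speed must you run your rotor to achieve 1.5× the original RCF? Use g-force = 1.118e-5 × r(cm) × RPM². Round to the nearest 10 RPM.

≈ 27040 RPM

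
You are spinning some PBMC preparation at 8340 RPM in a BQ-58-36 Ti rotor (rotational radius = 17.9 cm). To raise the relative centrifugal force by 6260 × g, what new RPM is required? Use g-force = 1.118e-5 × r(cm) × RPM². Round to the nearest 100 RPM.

≈ 10000 RPM

Current RCF = 1.118 × 10⁻⁵ × 17.9 × (8340)² = 1.118 × 10⁻⁵ × 17.9 × 69,555,600 ≈ 13,919.6 × g
Target RCF = 13,919.6 + 6,260 = 20,179.6 × g
N² = 20,179.6 / (20.0122 × 10⁻⁵) = 100,836,490
N ≈ √100,836,490 ≈ 10,041.7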